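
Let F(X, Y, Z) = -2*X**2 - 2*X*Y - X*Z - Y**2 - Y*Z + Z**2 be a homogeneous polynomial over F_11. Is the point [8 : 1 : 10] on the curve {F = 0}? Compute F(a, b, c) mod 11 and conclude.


F(8,1,10) ≡ 8 (mod 11); P is NOT on the curve.

Evaluate F(8, 1, 10) term-by-term (mod 11).
  -2*X**2 ↦ -2·64·1·1 = -128
  -2*X*Y ↦ -2·8·1·1 = -16
  -X*Z ↦ -1·8·1·10 = -80
  -Y**2 ↦ -1·1·1·1 = -1
  -Y*Z ↦ -1·1·1·10 = -10
  Z**2 ↦ 1·1·1·100 = 100
Sum: F(8, 1, 10) = (-128) + (-16) + (-80) + (-1) + (-10) + (100) = -135.
Reducing mod 11: -135 ≡ 8 (mod 11).
Since F(a, b, c) ≡ 8 ≠ 0 (mod 11), P does NOT lie on the curve.


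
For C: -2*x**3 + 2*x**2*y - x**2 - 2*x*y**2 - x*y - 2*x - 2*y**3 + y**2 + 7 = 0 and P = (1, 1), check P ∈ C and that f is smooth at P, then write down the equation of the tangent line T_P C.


Tangent line at P: -9*x - 7*y + 16 = 0.

Step 1: f(1, 1) = 0, so P lies on C.
Step 2: partial derivatives
  f_x(x, y) = -6*x**2 + 4*x*y - 2*x - 2*y**2 - y - 2, f_y(x, y) = 2*x**2 - 4*x*y - x - 6*y**2 + 2*y.
  f_x(P) = -9, f_y(P) = -7 (gradient nonzero, so P is smooth).
Step 3: tangent line at P: -9·(x − 1) + -7·(y − 1) = 0.
Expanding: -9*x - 7*y + 16 = 0.


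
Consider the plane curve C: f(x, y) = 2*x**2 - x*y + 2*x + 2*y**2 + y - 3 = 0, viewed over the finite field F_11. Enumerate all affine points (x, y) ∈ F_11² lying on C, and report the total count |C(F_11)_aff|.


Affine F_11-points: {(0, 1), (0, 4), (1, 4), (1, 7), (3, 3), (3, 9), (5, 1), (6, 9), (6, 10), (7, 7), (9, 5), (9, 10)}; count = 12.

For each of the 121 pairs (x, y) ∈ F_11², evaluate f(x, y) mod 11. Record the zeros.
  x = 0: [0↦8, 1↦0, 2↦7, 3↦7, 4↦0, 5↦8, 6↦9, 7↦3, 8↦1, 9↦3, 10↦9]  zeros at y ∈ {1, 4}
  x = 1: [0↦1, 1↦3, 2↦9, 3↦8, 4↦0, 5↦7, 6↦7, 7↦0, 8↦8, 9↦9, 10↦3]  zeros at y ∈ {4, 7}
  x = 2: [0↦9, 1↦10, 2↦4, 3↦2, 4↦4, 5↦10, 6↦9, 7↦1, 8↦8, 9↦8, 10↦1]  zeros at y ∈ ∅
  x = 3: [0↦10, 1↦10, 2↦3, 3↦0, 4↦1, 5↦6, 6↦4, 7↦6, 8↦1, 9↦0, 10↦3]  zeros at y ∈ {3, 9}
  x = 4: [0↦4, 1↦3, 2↦6, 3↦2, 4↦2, 5↦6, 6↦3, 7↦4, 8↦9, 9↦7, 10↦9]  zeros at y ∈ ∅
  x = 5: [0↦2, 1↦0, 2↦2, 3↦8, 4↦7, 5↦10, 6↦6, 7↦6, 8↦10, 9↦7, 10↦8]  zeros at y ∈ {1}
  x = 6: [0↦4, 1↦1, 2↦2, 3↦7, 4↦5, 5↦7, 6↦2, 7↦1, 8↦4, 9↦0, 10↦0]  zeros at y ∈ {9, 10}
  x = 7: [0↦10, 1↦6, 2↦6, 3↦10, 4↦7, 5↦8, 6↦2, 7↦0, 8↦2, 9↦8, 10↦7]  zeros at y ∈ {7}
  x = 8: [0↦9, 1↦4, 2↦3, 3↦6, 4↦2, 5↦2, 6↦6, 7↦3, 8↦4, 9↦9, 10↦7]  zeros at y ∈ ∅
  x = 9: [0↦1, 1↦6, 2↦4, 3↦6, 4↦1, 5↦0, 6↦3, 7↦10, 8↦10, 9↦3, 10↦0]  zeros at y ∈ {5, 10}
  x = 10: [0↦8, 1↦1, 2↦9, 3↦10, 4↦4, 5↦2, 6↦4, 7↦10, 8↦9, 9↦1, 10↦8]  zeros at y ∈ ∅
Collecting zeros: affine points = {(0, 1), (0, 4), (1, 4), (1, 7), (3, 3), (3, 9), (5, 1), (6, 9), (6, 10), (7, 7), (9, 5), (9, 10)}.
Total count |C(F_11)_aff| = 12.


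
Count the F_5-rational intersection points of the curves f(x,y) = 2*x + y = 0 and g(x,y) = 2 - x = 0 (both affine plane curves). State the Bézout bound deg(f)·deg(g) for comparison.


Common zeros: {(2, 1)}; count = 1; Bézout bound = 1.

deg(f) = 1, deg(g) = 1, so Bézout bound = 1.
Scan x ∈ F_5. For each x, list the y ∈ F_5 with f(x, y) ≡ 0 and those with g(x, y) ≡ 0 (mod 5); the common zeros in that column are the intersection.
  x = 0: f ≡ 0 at y ∈ {0}; g ≡ 0 at y ∈ ∅; common: ∅.
  x = 1: f ≡ 0 at y ∈ {3}; g ≡ 0 at y ∈ ∅; common: ∅.
  x = 2: f ≡ 0 at y ∈ {1}; g ≡ 0 at y ∈ {0, 1, 2, 3, 4}; common: {1}.
  x = 3: f ≡ 0 at y ∈ {4}; g ≡ 0 at y ∈ ∅; common: ∅.
  x = 4: f ≡ 0 at y ∈ {2}; g ≡ 0 at y ∈ ∅; common: ∅.
Collecting: common zeros = {(2, 1)}, so the count is 1.
Comparison with the Bézout bound: 1 ≤ 1 = deg(f)·deg(g), as expected for curves with no common component (the bound is attained).


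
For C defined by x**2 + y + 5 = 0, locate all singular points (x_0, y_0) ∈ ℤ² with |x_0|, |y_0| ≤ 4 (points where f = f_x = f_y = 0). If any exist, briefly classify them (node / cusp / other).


No singular points in the scanned grid; C is smooth there.

Compute partial derivatives:
  f_x = 2*x.
  f_y = 1.
f_y = 1 is a nonzero constant, so f_y never vanishes: no point (x, y) can satisfy f = f_x = f_y = 0. In particular no (x, y) ∈ {−4, ..., 4}² is singular; the curve is smooth.


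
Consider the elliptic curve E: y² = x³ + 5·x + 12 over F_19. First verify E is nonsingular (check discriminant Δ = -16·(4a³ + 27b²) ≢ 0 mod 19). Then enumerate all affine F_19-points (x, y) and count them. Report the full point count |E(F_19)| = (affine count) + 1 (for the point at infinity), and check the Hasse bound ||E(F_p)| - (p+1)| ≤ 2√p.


Affine points = {(2, 7), (2, 12), (3, 4), (3, 15), (4, 1), (4, 18), (6, 7), (6, 12), (9, 8), (9, 11), (10, 6), (10, 13), (11, 7), (11, 12), (15, 2), (15, 17), (18, 5), (18, 14)}; affine count = 18; |E(F_19)| = 19.

Discriminant check: Δ ∝ 4a³ + 27b² = 4·5³ + 27·12² = 4·125 + 27·144 ≡ 18 (mod 19). Nonzero ⇒ E is nonsingular.
For each x ∈ F_19, compute rhs = x³ + 5·x + 12 mod 19, then count y ∈ F_19 with y² ≡ rhs.
  x = 0: rhs = 12, matching y values: none (0 points).
  x = 1: rhs = 18, matching y values: none (0 points).
  x = 2: rhs = 11, matching y values: 7, 12 (2 points).
  x = 3: rhs = 16, matching y values: 4, 15 (2 points).
  x = 4: rhs = 1, matching y values: 1, 18 (2 points).
  x = 5: rhs = 10, matching y values: none (0 points).
  x = 6: rhs = 11, matching y values: 7, 12 (2 points).
  x = 7: rhs = 10, matching y values: none (0 points).
  x = 8: rhs = 13, matching y values: none (0 points).
  x = 9: rhs = 7, matching y values: 8, 11 (2 points).
  x = 10: rhs = 17, matching y values: 6, 13 (2 points).
  x = 11: rhs = 11, matching y values: 7, 12 (2 points).
  x = 12: rhs = 14, matching y values: none (0 points).
  x = 13: rhs = 13, matching y values: none (0 points).
  x = 14: rhs = 14, matching y values: none (0 points).
  x = 15: rhs = 4, matching y values: 2, 17 (2 points).
  x = 16: rhs = 8, matching y values: none (0 points).
  x = 17: rhs = 13, matching y values: none (0 points).
  x = 18: rhs = 6, matching y values: 5, 14 (2 points).
Total affine count: 18.
Full point count |E(F_19)| = 18 + 1 = 19.
Hasse bound: |19 − (19+1)| = |-1| = 1 ≤ 2√19 ≈ 8.7178 ✓.


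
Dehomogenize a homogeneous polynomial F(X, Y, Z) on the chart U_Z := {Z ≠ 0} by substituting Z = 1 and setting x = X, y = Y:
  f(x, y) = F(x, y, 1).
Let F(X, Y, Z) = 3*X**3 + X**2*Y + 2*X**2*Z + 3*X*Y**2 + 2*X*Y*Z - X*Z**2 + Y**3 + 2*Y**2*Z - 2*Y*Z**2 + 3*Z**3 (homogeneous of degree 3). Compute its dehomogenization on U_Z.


f(x, y) = 3*x**3 + x**2*y + 2*x**2 + 3*x*y**2 + 2*x*y - x + y**3 + 2*y**2 - 2*y + 3

On U_Z we set Z = 1. Each monomial c·X^i·Y^j·Z^k in F becomes c·x^i·y^j·1^k = c·x^i·y^j.
Substituting Z = 1: F(X, Y, 1) = 3*x**3 + x**2*y + 2*x**2 + 3*x*y**2 + 2*x*y - x + y**3 + 2*y**2 - 2*y + 3.
Note: deg(f) ≤ deg(F) = 3; strict inequality happens when F is divisible by Z (lost terms).


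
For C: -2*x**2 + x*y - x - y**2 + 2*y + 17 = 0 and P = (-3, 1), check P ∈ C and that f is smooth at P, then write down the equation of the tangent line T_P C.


Tangent line at P: 12*x - 3*y + 39 = 0.

Step 1: f(-3, 1) = 0, so P lies on C.
Step 2: partial derivatives
  f_x(x, y) = -4*x + y - 1, f_y(x, y) = x - 2*y + 2.
  f_x(P) = 12, f_y(P) = -3 (gradient nonzero, so P is smooth).
Step 3: tangent line at P: 12·(x − -3) + -3·(y − 1) = 0.
Expanding: 12*x - 3*y + 39 = 0.


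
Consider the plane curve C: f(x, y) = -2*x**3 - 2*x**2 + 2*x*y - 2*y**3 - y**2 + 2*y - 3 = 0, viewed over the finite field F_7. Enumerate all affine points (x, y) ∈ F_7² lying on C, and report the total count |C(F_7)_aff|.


Affine F_7-points: {(1, 0), (2, 2), (2, 4), (3, 1), (4, 3), (5, 1), (5, 4), (5, 5), (6, 4)}; count = 9.

For each of the 49 pairs (x, y) ∈ F_7², evaluate f(x, y) mod 7. Record the zeros.
  x = 0: [0↦4, 1↦3, 2↦2, 3↦3, 4↦1, 5↦5, 6↦3]  zeros at y ∈ ∅
  x = 1: [0↦0, 1↦1, 2↦2, 3↦5, 4↦5, 5↦4, 6↦4]  zeros at y ∈ {0}
  x = 2: [0↦1, 1↦4, 2↦0, 3↦5, 4↦0, 5↦1, 6↦3]  zeros at y ∈ {2, 4}
  x = 3: [0↦2, 1↦0, 2↦5, 3↦5, 4↦2, 5↦5, 6↦2]  zeros at y ∈ {1}
  x = 4: [0↦5, 1↦5, 2↦5, 3↦0, 4↦6, 5↦4, 6↦3]  zeros at y ∈ {3}
  x = 5: [0↦5, 1↦0, 2↦2, 3↦6, 4↦0, 5↦0, 6↦1]  zeros at y ∈ {1, 4, 5}
  x = 6: [0↦4, 1↦1, 2↦5, 3↦4, 4↦0, 5↦2, 6↦5]  zeros at y ∈ {4}
Collecting zeros: affine points = {(1, 0), (2, 2), (2, 4), (3, 1), (4, 3), (5, 1), (5, 4), (5, 5), (6, 4)}.
Total count |C(F_7)_aff| = 9.


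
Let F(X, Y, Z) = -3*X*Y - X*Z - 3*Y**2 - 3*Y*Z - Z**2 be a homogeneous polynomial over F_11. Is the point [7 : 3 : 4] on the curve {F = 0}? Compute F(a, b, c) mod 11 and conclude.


F(7,3,4) ≡ 6 (mod 11); P is NOT on the curve.

Evaluate F(7, 3, 4) term-by-term (mod 11).
  -3*X*Y ↦ -3·7·3·1 = -63
  -X*Z ↦ -1·7·1·4 = -28
  -3*Y**2 ↦ -3·1·9·1 = -27
  -3*Y*Z ↦ -3·1·3·4 = -36
  -Z**2 ↦ -1·1·1·16 = -16
Sum: F(7, 3, 4) = (-63) + (-28) + (-27) + (-36) + (-16) = -170.
Reducing mod 11: -170 ≡ 6 (mod 11).
Since F(a, b, c) ≡ 6 ≠ 0 (mod 11), P does NOT lie on the curve.


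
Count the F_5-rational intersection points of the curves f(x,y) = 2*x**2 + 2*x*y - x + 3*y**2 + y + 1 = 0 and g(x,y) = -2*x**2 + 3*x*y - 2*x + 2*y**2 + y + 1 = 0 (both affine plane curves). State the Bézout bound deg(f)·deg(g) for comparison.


Common zeros: ∅; count = 0; Bézout bound = 4.

deg(f) = 2, deg(g) = 2, so Bézout bound = 4.
Scan x ∈ F_5. For each x, list the y ∈ F_5 with f(x, y) ≡ 0 and those with g(x, y) ≡ 0 (mod 5); the common zeros in that column are the intersection.
  x = 0: f ≡ 0 at y ∈ {1, 2}; g ≡ 0 at y ∈ ∅; common: ∅.
  x = 1: f ≡ 0 at y ∈ {2}; g ≡ 0 at y ∈ {4}; common: ∅.
  x = 2: f ≡ 0 at y ∈ {1, 4}; g ≡ 0 at y ∈ ∅; common: ∅.
  x = 3: f ≡ 0 at y ∈ ∅; g ≡ 0 at y ∈ {2, 3}; common: ∅.
  x = 4: f ≡ 0 at y ∈ ∅; g ≡ 0 at y ∈ {2, 4}; common: ∅.
Collecting: common zeros = ∅, so the count is 0.
Comparison with the Bézout bound: 0 ≤ 4 = deg(f)·deg(g), as expected for curves with no common component (the affine F_5-count falls short of the bound because intersections may lie at infinity, over extension fields, or carry multiplicity).


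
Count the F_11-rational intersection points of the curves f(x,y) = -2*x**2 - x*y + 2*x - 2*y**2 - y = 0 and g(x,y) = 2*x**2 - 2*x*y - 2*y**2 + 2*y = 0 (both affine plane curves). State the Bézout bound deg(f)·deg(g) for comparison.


Common zeros: {(0, 0), (1, 10)}; count = 2; Bézout bound = 4.

deg(f) = 2, deg(g) = 2, so Bézout bound = 4.
Scan x ∈ F_11. For each x, list the y ∈ F_11 with f(x, y) ≡ 0 and those with g(x, y) ≡ 0 (mod 11); the common zeros in that column are the intersection.
  x = 0: f ≡ 0 at y ∈ {0, 5}; g ≡ 0 at y ∈ {0, 1}; common: {0}.
  x = 1: f ≡ 0 at y ∈ {0, 10}; g ≡ 0 at y ∈ {1, 10}; common: {10}.
  x = 2: f ≡ 0 at y ∈ ∅; g ≡ 0 at y ∈ ∅; common: ∅.
  x = 3: f ≡ 0 at y ∈ ∅; g ≡ 0 at y ∈ ∅; common: ∅.
  x = 4: f ≡ 0 at y ∈ {5, 9}; g ≡ 0 at y ∈ ∅; common: ∅.
  x = 5: f ≡ 0 at y ∈ ∅; g ≡ 0 at y ∈ ∅; common: ∅.
  x = 6: f ≡ 0 at y ∈ {3, 10}; g ≡ 0 at y ∈ {2, 4}; common: ∅.
  x = 7: f ≡ 0 at y ∈ ∅; g ≡ 0 at y ∈ {2, 3}; common: ∅.
  x = 8: f ≡ 0 at y ∈ ∅; g ≡ 0 at y ∈ ∅; common: ∅.
  x = 9: f ≡ 0 at y ∈ {8, 9}; g ≡ 0 at y ∈ {4, 10}; common: ∅.
  x = 10: f ≡ 0 at y ∈ {3, 8}; g ≡ 0 at y ∈ ∅; common: ∅.
Collecting: common zeros = {(0, 0), (1, 10)}, so the count is 2.
Comparison with the Bézout bound: 2 ≤ 4 = deg(f)·deg(g), as expected for curves with no common component (the affine F_11-count falls short of the bound because intersections may lie at infinity, over extension fields, or carry multiplicity).


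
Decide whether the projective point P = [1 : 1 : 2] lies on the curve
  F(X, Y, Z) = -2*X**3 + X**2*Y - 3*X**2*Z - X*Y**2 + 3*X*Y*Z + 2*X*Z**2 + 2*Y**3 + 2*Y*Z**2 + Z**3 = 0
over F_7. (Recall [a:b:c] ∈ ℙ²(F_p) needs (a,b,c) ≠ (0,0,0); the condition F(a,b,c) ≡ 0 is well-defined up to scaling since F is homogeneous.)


F(1,1,2) ≡ 3 (mod 7); P is NOT on the curve.

Evaluate F(1, 1, 2) term-by-term (mod 7).
  -2*X**3 ↦ -2·1·1·1 = -2
  X**2*Y ↦ 1·1·1·1 = 1
  -3*X**2*Z ↦ -3·1·1·2 = -6
  -X*Y**2 ↦ -1·1·1·1 = -1
  3*X*Y*Z ↦ 3·1·1·2 = 6
  2*X*Z**2 ↦ 2·1·1·4 = 8
  2*Y**3 ↦ 2·1·1·1 = 2
  2*Y*Z**2 ↦ 2·1·1·4 = 8
  Z**3 ↦ 1·1·1·8 = 8
Sum: F(1, 1, 2) = (-2) + (1) + (-6) + (-1) + (6) + (8) + (2) + (8) + (8) = 24.
Reducing mod 7: 24 ≡ 3 (mod 7).
Since F(a, b, c) ≡ 3 ≠ 0 (mod 7), P does NOT lie on the curve.


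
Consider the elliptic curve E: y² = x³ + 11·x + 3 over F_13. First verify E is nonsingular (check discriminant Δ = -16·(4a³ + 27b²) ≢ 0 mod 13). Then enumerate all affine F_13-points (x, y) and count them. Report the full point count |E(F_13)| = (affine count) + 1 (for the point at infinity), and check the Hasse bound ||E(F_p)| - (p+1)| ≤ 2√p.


Affine points = {(0, 4), (0, 9), (5, 1), (5, 12), (6, 5), (6, 8), (9, 5), (9, 8), (11, 5), (11, 8), (12, 2), (12, 11)}; affine count = 12; |E(F_13)| = 13.

Discriminant check: Δ ∝ 4a³ + 27b² = 4·11³ + 27·3² = 4·1331 + 27·9 ≡ 3 (mod 13). Nonzero ⇒ E is nonsingular.
For each x ∈ F_13, compute rhs = x³ + 11·x + 3 mod 13, then count y ∈ F_13 with y² ≡ rhs.
  x = 0: rhs = 3, matching y values: 4, 9 (2 points).
  x = 1: rhs = 2, matching y values: none (0 points).
  x = 2: rhs = 7, matching y values: none (0 points).
  x = 3: rhs = 11, matching y values: none (0 points).
  x = 4: rhs = 7, matching y values: none (0 points).
  x = 5: rhs = 1, matching y values: 1, 12 (2 points).
  x = 6: rhs = 12, matching y values: 5, 8 (2 points).
  x = 7: rhs = 7, matching y values: none (0 points).
  x = 8: rhs = 5, matching y values: none (0 points).
  x = 9: rhs = 12, matching y values: 5, 8 (2 points).
  x = 10: rhs = 8, matching y values: none (0 points).
  x = 11: rhs = 12, matching y values: 5, 8 (2 points).
  x = 12: rhs = 4, matching y values: 2, 11 (2 points).
Total affine count: 12.
Full point count |E(F_13)| = 12 + 1 = 13.
Hasse bound: |13 − (13+1)| = |-1| = 1 ≤ 2√13 ≈ 7.2111 ✓.


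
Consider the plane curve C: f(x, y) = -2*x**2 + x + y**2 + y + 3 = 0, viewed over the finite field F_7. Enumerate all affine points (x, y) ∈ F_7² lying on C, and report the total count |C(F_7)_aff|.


Affine F_7-points: {(1, 3), (3, 3), (5, 0), (5, 6), (6, 0), (6, 6)}; count = 6.

For each of the 49 pairs (x, y) ∈ F_7², evaluate f(x, y) mod 7. Record the zeros.
  x = 0: [0↦3, 1↦5, 2↦2, 3↦1, 4↦2, 5↦5, 6↦3]  zeros at y ∈ ∅
  x = 1: [0↦2, 1↦4, 2↦1, 3↦0, 4↦1, 5↦4, 6↦2]  zeros at y ∈ {3}
  x = 2: [0↦4, 1↦6, 2↦3, 3↦2, 4↦3, 5↦6, 6↦4]  zeros at y ∈ ∅
  x = 3: [0↦2, 1↦4, 2↦1, 3↦0, 4↦1, 5↦4, 6↦2]  zeros at y ∈ {3}
  x = 4: [0↦3, 1↦5, 2↦2, 3↦1, 4↦2, 5↦5, 6↦3]  zeros at y ∈ ∅
  x = 5: [0↦0, 1↦2, 2↦6, 3↦5, 4↦6, 5↦2, 6↦0]  zeros at y ∈ {0, 6}
  x = 6: [0↦0, 1↦2, 2↦6, 3↦5, 4↦6, 5↦2, 6↦0]  zeros at y ∈ {0, 6}
Collecting zeros: affine points = {(1, 3), (3, 3), (5, 0), (5, 6), (6, 0), (6, 6)}.
Total count |C(F_7)_aff| = 6.


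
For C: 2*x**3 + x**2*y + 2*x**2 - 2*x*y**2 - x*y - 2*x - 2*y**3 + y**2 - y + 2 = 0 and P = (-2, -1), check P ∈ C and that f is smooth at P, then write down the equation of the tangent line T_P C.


Tangent line at P: 17*x - 11*y + 23 = 0.

Step 1: f(-2, -1) = 0, so P lies on C.
Step 2: partial derivatives
  f_x(x, y) = 6*x**2 + 2*x*y + 4*x - 2*y**2 - y - 2, f_y(x, y) = x**2 - 4*x*y - x - 6*y**2 + 2*y - 1.
  f_x(P) = 17, f_y(P) = -11 (gradient nonzero, so P is smooth).
Step 3: tangent line at P: 17·(x − -2) + -11·(y − -1) = 0.
Expanding: 17*x - 11*y + 23 = 0.


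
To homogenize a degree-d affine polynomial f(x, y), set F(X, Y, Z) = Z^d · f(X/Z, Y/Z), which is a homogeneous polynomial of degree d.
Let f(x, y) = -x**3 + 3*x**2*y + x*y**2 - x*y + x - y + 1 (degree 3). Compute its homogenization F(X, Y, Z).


F(X, Y, Z) = -X**3 + 3*X**2*Y + X*Y**2 - X*Y*Z + X*Z**2 - Y*Z**2 + Z**3

deg(f) = 3.
Substitute x = X/Z, y = Y/Z into f, then multiply by Z^3.
  monomial -1·x^3·y^0 ↦ -1·X^3·Y^0·Z^0.
  monomial 3·x^2·y^1 ↦ 3·X^2·Y^1·Z^0.
  monomial 1·x^1·y^2 ↦ 1·X^1·Y^2·Z^0.
  monomial -1·x^1·y^1 ↦ -1·X^1·Y^1·Z^1.
  monomial 1·x^1·y^0 ↦ 1·X^1·Y^0·Z^2.
  monomial -1·x^0·y^1 ↦ -1·X^0·Y^1·Z^2.
  monomial 1·x^0·y^0 ↦ 1·X^0·Y^0·Z^3.
Collecting: F(X, Y, Z) = -X**3 + 3*X**2*Y + X*Y**2 - X*Y*Z + X*Z**2 - Y*Z**2 + Z**3.


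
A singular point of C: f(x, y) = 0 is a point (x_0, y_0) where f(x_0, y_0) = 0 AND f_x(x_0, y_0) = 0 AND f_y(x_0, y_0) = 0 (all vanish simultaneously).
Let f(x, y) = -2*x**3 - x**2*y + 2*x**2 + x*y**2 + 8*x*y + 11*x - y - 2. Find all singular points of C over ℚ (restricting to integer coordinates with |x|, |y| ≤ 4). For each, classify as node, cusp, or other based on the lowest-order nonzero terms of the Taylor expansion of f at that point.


Singular points: {(1, -3)}; classification: node.

Compute partial derivatives:
  f_x = -6*x**2 - 2*x*y + 4*x + y**2 + 8*y + 11.
  f_y = -x**2 + 2*x*y + 8*x - 1.
Scan x_0 ∈ {−4, ..., 4}. For each x_0, f_y(x_0, y) is a polynomial in y; find its integer roots y ∈ {−4, ..., 4}, then test f_x and f at those candidates.
  x = -4: f_y(-4, y) = -8*y - 49; no integer root y with |y| ≤ 4.
  x = -3: f_y(-3, y) = -6*y - 34; no integer root y with |y| ≤ 4.
  x = -2: f_y(-2, y) = -4*y - 21; no integer root y with |y| ≤ 4.
  x = -1: f_y(-1, y) = -2*y - 10; no integer root y with |y| ≤ 4.
  x = 0: f_y(0, y) = -1; no integer root y with |y| ≤ 4.
  x = 1: f_y(1, y) = 2*y + 6; vanishes at y ∈ {-3}. (1, -3): f_x = 0, f = 0 — SINGULAR.
  x = 2: f_y(2, y) = 4*y + 11; no integer root y with |y| ≤ 4.
  x = 3: f_y(3, y) = 6*y + 14; no integer root y with |y| ≤ 4.
  x = 4: f_y(4, y) = 8*y + 15; no integer root y with |y| ≤ 4.
Only singular point on the grid: (1, -3).
Classify: substitute x = 1 + u, y = -3 + v and expand: f = -2*u**3 - u**2*v - u**2 + u*v**2 + v**2.
No constant or linear terms (consistent with a singular point). Quadratic part: -u**2 + v**2. Cubic part: -2*u**3 - u**2*v + u*v**2.
The quadratic part v**2 - u**2 = (v − u)(v + u) splits into two distinct linear factors, so there are two distinct tangent lines y − -3 = ±(x − 1) — this is a node (ordinary double point).
Classification: node.


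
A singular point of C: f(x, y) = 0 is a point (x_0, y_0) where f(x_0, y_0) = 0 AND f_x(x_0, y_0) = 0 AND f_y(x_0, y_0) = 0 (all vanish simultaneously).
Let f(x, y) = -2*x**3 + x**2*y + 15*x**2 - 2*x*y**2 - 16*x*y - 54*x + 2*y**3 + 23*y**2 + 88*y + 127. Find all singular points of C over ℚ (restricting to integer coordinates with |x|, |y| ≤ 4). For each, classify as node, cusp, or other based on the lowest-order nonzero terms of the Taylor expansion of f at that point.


Singular points: {(2, -3)}; classification: cusp.

Compute partial derivatives:
  f_x = -6*x**2 + 2*x*y + 30*x - 2*y**2 - 16*y - 54.
  f_y = x**2 - 4*x*y - 16*x + 6*y**2 + 46*y + 88.
Scan x_0 ∈ {−4, ..., 4}. For each x_0, f_y(x_0, y) is a polynomial in y; find its integer roots y ∈ {−4, ..., 4}, then test f_x and f at those candidates.
  x = -4: f_y(-4, y) = 6*y**2 + 62*y + 168; no integer root y with |y| ≤ 4.
  x = -3: f_y(-3, y) = 6*y**2 + 58*y + 145; no integer root y with |y| ≤ 4.
  x = -2: f_y(-2, y) = 6*y**2 + 54*y + 124; no integer root y with |y| ≤ 4.
  x = -1: f_y(-1, y) = 6*y**2 + 50*y + 105; no integer root y with |y| ≤ 4.
  x = 0: f_y(0, y) = 6*y**2 + 46*y + 88; vanishes at y ∈ {-4}. (0, -4): f_x = -22 ≠ 0.
  x = 1: f_y(1, y) = 6*y**2 + 42*y + 73; no integer root y with |y| ≤ 4.
  x = 2: f_y(2, y) = 6*y**2 + 38*y + 60; vanishes at y ∈ {-3}. (2, -3): f_x = 0, f = 0 — SINGULAR.
  x = 3: f_y(3, y) = 6*y**2 + 34*y + 49; no integer root y with |y| ≤ 4.
  x = 4: f_y(4, y) = 6*y**2 + 30*y + 40; no integer root y with |y| ≤ 4.
Only singular point on the grid: (2, -3).
Classify: substitute x = 2 + u, y = -3 + v and expand: f = -2*u**3 + u**2*v - 2*u*v**2 + 2*v**3 + v**2.
No constant or linear terms (consistent with a singular point). Quadratic part: v**2. Cubic part: -2*u**3 + u**2*v - 2*u*v**2 + 2*v**3.
The quadratic part v**2 is a perfect square, so there is a single (double) tangent line v = 0, i.e. y = -3. Restricting the cubic part to that line (v = 0) leaves -2*u**3 ≠ 0, so f is not divisible by v and the branch is v² ≈ 2*u**3 to lowest order — this is a cusp.
Classification: cusp.


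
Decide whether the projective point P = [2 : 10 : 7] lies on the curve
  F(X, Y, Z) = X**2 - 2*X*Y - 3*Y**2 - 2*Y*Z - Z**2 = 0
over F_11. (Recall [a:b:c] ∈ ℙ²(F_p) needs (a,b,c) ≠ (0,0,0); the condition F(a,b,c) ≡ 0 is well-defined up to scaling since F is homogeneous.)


F(2,10,7) ≡ 3 (mod 11); P is NOT on the curve.

Evaluate F(2, 10, 7) term-by-term (mod 11).
  X**2 ↦ 1·4·1·1 = 4
  -2*X*Y ↦ -2·2·10·1 = -40
  -3*Y**2 ↦ -3·1·100·1 = -300
  -2*Y*Z ↦ -2·1·10·7 = -140
  -Z**2 ↦ -1·1·1·49 = -49
Sum: F(2, 10, 7) = (4) + (-40) + (-300) + (-140) + (-49) = -525.
Reducing mod 11: -525 ≡ 3 (mod 11).
Since F(a, b, c) ≡ 3 ≠ 0 (mod 11), P does NOT lie on the curve.


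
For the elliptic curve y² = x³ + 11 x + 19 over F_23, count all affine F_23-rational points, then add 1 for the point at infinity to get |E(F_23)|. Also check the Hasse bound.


Affine points = {(1, 10), (1, 13), (2, 7), (2, 16), (4, 9), (4, 14), (6, 5), (6, 18), (7, 5), (7, 18), (10, 5), (10, 18), (12, 4), (12, 19), (13, 6), (13, 17), (16, 6), (16, 17), (17, 6), (17, 17), (18, 0), (19, 7), (19, 16), (21, 9), (21, 14)}; affine count = 25; |E(F_23)| = 26.

Discriminant check: Δ ∝ 4a³ + 27b² = 4·11³ + 27·19² = 4·1331 + 27·361 ≡ 6 (mod 23). Nonzero ⇒ E is nonsingular.
For each x ∈ F_23, compute rhs = x³ + 11·x + 19 mod 23, then count y ∈ F_23 with y² ≡ rhs.
  x = 0: rhs = 19, matching y values: none (0 points).
  x = 1: rhs = 8, matching y values: 10, 13 (2 points).
  x = 2: rhs = 3, matching y values: 7, 16 (2 points).
  x = 3: rhs = 10, matching y values: none (0 points).
  x = 4: rhs = 12, matching y values: 9, 14 (2 points).
  x = 5: rhs = 15, matching y values: none (0 points).
  x = 6: rhs = 2, matching y values: 5, 18 (2 points).
  x = 7: rhs = 2, matching y values: 5, 18 (2 points).
  x = 8: rhs = 21, matching y values: none (0 points).
  x = 9: rhs = 19, matching y values: none (0 points).
  x = 10: rhs = 2, matching y values: 5, 18 (2 points).
  x = 11: rhs = 22, matching y values: none (0 points).
  x = 12: rhs = 16, matching y values: 4, 19 (2 points).
  x = 13: rhs = 13, matching y values: 6, 17 (2 points).
  x = 14: rhs = 19, matching y values: none (0 points).
  x = 15: rhs = 17, matching y values: none (0 points).
  x = 16: rhs = 13, matching y values: 6, 17 (2 points).
  x = 17: rhs = 13, matching y values: 6, 17 (2 points).
  x = 18: rhs = 0, matching y values: 0 (1 points).
  x = 19: rhs = 3, matching y values: 7, 16 (2 points).
  x = 20: rhs = 5, matching y values: none (0 points).
  x = 21: rhs = 12, matching y values: 9, 14 (2 points).
  x = 22: rhs = 7, matching y values: none (0 points).
Total affine count: 25.
Full point count |E(F_23)| = 25 + 1 = 26.
Hasse bound: |26 − (23+1)| = |2| = 2 ≤ 2√23 ≈ 9.5917 ✓.


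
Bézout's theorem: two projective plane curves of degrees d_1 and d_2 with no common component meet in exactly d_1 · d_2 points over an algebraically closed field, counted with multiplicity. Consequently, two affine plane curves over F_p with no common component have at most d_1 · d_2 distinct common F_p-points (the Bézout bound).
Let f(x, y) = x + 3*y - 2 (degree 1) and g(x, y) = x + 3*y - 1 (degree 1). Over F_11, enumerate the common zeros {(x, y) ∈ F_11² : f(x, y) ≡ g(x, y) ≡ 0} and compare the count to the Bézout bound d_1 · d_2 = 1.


Common zeros: ∅; count = 0; Bézout bound = 1.

deg(f) = 1, deg(g) = 1, so Bézout bound = 1.
Scan x ∈ F_11. For each x, list the y ∈ F_11 with f(x, y) ≡ 0 and those with g(x, y) ≡ 0 (mod 11); the common zeros in that column are the intersection.
  x = 0: f ≡ 0 at y ∈ {8}; g ≡ 0 at y ∈ {4}; common: ∅.
  x = 1: f ≡ 0 at y ∈ {4}; g ≡ 0 at y ∈ {0}; common: ∅.
  x = 2: f ≡ 0 at y ∈ {0}; g ≡ 0 at y ∈ {7}; common: ∅.
  x = 3: f ≡ 0 at y ∈ {7}; g ≡ 0 at y ∈ {3}; common: ∅.
  x = 4: f ≡ 0 at y ∈ {3}; g ≡ 0 at y ∈ {10}; common: ∅.
  x = 5: f ≡ 0 at y ∈ {10}; g ≡ 0 at y ∈ {6}; common: ∅.
  x = 6: f ≡ 0 at y ∈ {6}; g ≡ 0 at y ∈ {2}; common: ∅.
  x = 7: f ≡ 0 at y ∈ {2}; g ≡ 0 at y ∈ {9}; common: ∅.
  x = 8: f ≡ 0 at y ∈ {9}; g ≡ 0 at y ∈ {5}; common: ∅.
  x = 9: f ≡ 0 at y ∈ {5}; g ≡ 0 at y ∈ {1}; common: ∅.
  x = 10: f ≡ 0 at y ∈ {1}; g ≡ 0 at y ∈ {8}; common: ∅.
Collecting: common zeros = ∅, so the count is 0.
Comparison with the Bézout bound: 0 ≤ 1 = deg(f)·deg(g), as expected for curves with no common component (the affine F_11-count falls short of the bound because intersections may lie at infinity, over extension fields, or carry multiplicity).


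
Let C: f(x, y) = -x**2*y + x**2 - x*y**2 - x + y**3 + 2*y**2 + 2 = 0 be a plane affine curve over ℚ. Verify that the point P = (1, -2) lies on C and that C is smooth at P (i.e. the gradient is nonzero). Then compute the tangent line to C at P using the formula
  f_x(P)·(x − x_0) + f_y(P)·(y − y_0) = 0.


Tangent line at P: x + 7*y + 13 = 0.

Step 1: f(1, -2) = 0, so P lies on C.
Step 2: partial derivatives
  f_x(x, y) = -2*x*y + 2*x - y**2 - 1, f_y(x, y) = -x**2 - 2*x*y + 3*y**2 + 4*y.
  f_x(P) = 1, f_y(P) = 7 (gradient nonzero, so P is smooth).
Step 3: tangent line at P: 1·(x − 1) + 7·(y − -2) = 0.
Expanding: x + 7*y + 13 = 0.


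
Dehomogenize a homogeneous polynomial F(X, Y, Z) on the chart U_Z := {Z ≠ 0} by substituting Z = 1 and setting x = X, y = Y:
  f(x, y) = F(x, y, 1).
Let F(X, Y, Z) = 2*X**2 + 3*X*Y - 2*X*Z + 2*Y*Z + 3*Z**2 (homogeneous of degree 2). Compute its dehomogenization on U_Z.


f(x, y) = 2*x**2 + 3*x*y - 2*x + 2*y + 3

On U_Z we set Z = 1. Each monomial c·X^i·Y^j·Z^k in F becomes c·x^i·y^j·1^k = c·x^i·y^j.
Substituting Z = 1: F(X, Y, 1) = 2*x**2 + 3*x*y - 2*x + 2*y + 3.
Note: deg(f) ≤ deg(F) = 2; strict inequality happens when F is divisible by Z (lost terms).


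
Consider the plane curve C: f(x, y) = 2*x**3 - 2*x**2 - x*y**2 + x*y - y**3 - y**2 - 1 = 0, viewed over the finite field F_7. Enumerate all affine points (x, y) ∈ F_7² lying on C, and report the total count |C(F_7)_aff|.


Affine F_7-points: {(2, 0), (3, 0), (3, 5), (4, 3), (5, 3), (5, 6), (6, 1), (6, 3)}; count = 8.

For each of the 49 pairs (x, y) ∈ F_7², evaluate f(x, y) mod 7. Record the zeros.
  x = 0: [0↦6, 1↦4, 2↦1, 3↦5, 4↦3, 5↦3, 6↦6]  zeros at y ∈ ∅
  x = 1: [0↦6, 1↦4, 2↦6, 3↦6, 4↦5, 5↦4, 6↦4]  zeros at y ∈ ∅
  x = 2: [0↦0, 1↦5, 2↦5, 3↦1, 4↦1, 5↦6, 6↦3]  zeros at y ∈ {0}
  x = 3: [0↦0, 1↦5, 2↦3, 3↦2, 4↦3, 5↦0, 6↦1]  zeros at y ∈ {0, 5}
  x = 4: [0↦4, 1↦2, 2↦5, 3↦0, 4↦2, 5↦5, 6↦3]  zeros at y ∈ {3}
  x = 5: [0↦3, 1↦1, 2↦2, 3↦0, 4↦3, 5↦5, 6↦0]  zeros at y ∈ {3, 6}
  x = 6: [0↦2, 1↦0, 2↦6, 3↦0, 4↦4, 5↦5, 6↦4]  zeros at y ∈ {1, 3}
Collecting zeros: affine points = {(2, 0), (3, 0), (3, 5), (4, 3), (5, 3), (5, 6), (6, 1), (6, 3)}.
Total count |C(F_7)_aff| = 8.


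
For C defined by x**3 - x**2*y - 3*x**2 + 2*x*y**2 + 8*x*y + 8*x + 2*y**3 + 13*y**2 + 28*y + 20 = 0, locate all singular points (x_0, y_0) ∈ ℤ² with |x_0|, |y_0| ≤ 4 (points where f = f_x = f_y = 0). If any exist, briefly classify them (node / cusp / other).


Singular points: {(0, -2)}; classification: node.

Compute partial derivatives:
  f_x = 3*x**2 - 2*x*y - 6*x + 2*y**2 + 8*y + 8.
  f_y = -x**2 + 4*x*y + 8*x + 6*y**2 + 26*y + 28.
Scan x_0 ∈ {−4, ..., 4}. For each x_0, f_y(x_0, y) is a polynomial in y; find its integer roots y ∈ {−4, ..., 4}, then test f_x and f at those candidates.
  x = -4: f_y(-4, y) = 6*y**2 + 10*y - 20; no integer root y with |y| ≤ 4.
  x = -3: f_y(-3, y) = 6*y**2 + 14*y - 5; no integer root y with |y| ≤ 4.
  x = -2: f_y(-2, y) = 6*y**2 + 18*y + 8; no integer root y with |y| ≤ 4.
  x = -1: f_y(-1, y) = 6*y**2 + 22*y + 19; no integer root y with |y| ≤ 4.
  x = 0: f_y(0, y) = 6*y**2 + 26*y + 28; vanishes at y ∈ {-2}. (0, -2): f_x = 0, f = 0 — SINGULAR.
  x = 1: f_y(1, y) = 6*y**2 + 30*y + 35; no integer root y with |y| ≤ 4.
  x = 2: f_y(2, y) = 6*y**2 + 34*y + 40; vanishes at y ∈ {-4}. (2, -4): f_x = 24 ≠ 0.
  x = 3: f_y(3, y) = 6*y**2 + 38*y + 43; no integer root y with |y| ≤ 4.
  x = 4: f_y(4, y) = 6*y**2 + 42*y + 44; no integer root y with |y| ≤ 4.
Only singular point on the grid: (0, -2).
Classify: substitute x = 0 + u, y = -2 + v and expand: f = u**3 - u**2*v - u**2 + 2*u*v**2 + 2*v**3 + v**2.
No constant or linear terms (consistent with a singular point). Quadratic part: -u**2 + v**2. Cubic part: u**3 - u**2*v + 2*u*v**2 + 2*v**3.
The quadratic part v**2 - u**2 = (v − u)(v + u) splits into two distinct linear factors, so there are two distinct tangent lines y − -2 = ±(x − 0) — this is a node (ordinary double point).
Classification: node.


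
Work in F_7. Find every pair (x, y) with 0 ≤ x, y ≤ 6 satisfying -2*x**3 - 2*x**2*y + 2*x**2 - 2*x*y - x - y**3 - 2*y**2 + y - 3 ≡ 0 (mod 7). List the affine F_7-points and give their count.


Affine F_7-points: {(1, 4), (2, 3), (3, 0), (6, 1), (6, 5), (6, 6)}; count = 6.

For each of the 49 pairs (x, y) ∈ F_7², evaluate f(x, y) mod 7. Record the zeros.
  x = 0: [0↦4, 1↦2, 2↦4, 3↦4, 4↦3, 5↦2, 6↦2]  zeros at y ∈ ∅
  x = 1: [0↦3, 1↦4, 2↦2, 3↦5, 4↦0, 5↦2, 6↦5]  zeros at y ∈ {4}
  x = 2: [0↦1, 1↦1, 2↦5, 3↦0, 4↦1, 5↦2, 6↦4]  zeros at y ∈ {3}
  x = 3: [0↦0, 1↦2, 2↦1, 3↦5, 4↦1, 5↦4, 6↦1]  zeros at y ∈ {0}
  x = 4: [0↦2, 1↦2, 2↦6, 3↦1, 4↦2, 5↦3, 6↦5]  zeros at y ∈ ∅
  x = 5: [0↦2, 1↦3, 2↦1, 3↦4, 4↦6, 5↦1, 6↦4]  zeros at y ∈ ∅
  x = 6: [0↦2, 1↦0, 2↦2, 3↦2, 4↦1, 5↦0, 6↦0]  zeros at y ∈ {1, 5, 6}
Collecting zeros: affine points = {(1, 4), (2, 3), (3, 0), (6, 1), (6, 5), (6, 6)}.
Total count |C(F_7)_aff| = 6.


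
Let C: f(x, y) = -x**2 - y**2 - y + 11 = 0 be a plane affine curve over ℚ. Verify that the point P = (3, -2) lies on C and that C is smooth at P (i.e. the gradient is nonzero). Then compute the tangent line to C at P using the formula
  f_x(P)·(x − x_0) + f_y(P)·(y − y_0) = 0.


Tangent line at P: -6*x + 3*y + 24 = 0.

Step 1: f(3, -2) = 0, so P lies on C.
Step 2: partial derivatives
  f_x(x, y) = -2*x, f_y(x, y) = -2*y - 1.
  f_x(P) = -6, f_y(P) = 3 (gradient nonzero, so P is smooth).
Step 3: tangent line at P: -6·(x − 3) + 3·(y − -2) = 0.
Expanding: -6*x + 3*y + 24 = 0.


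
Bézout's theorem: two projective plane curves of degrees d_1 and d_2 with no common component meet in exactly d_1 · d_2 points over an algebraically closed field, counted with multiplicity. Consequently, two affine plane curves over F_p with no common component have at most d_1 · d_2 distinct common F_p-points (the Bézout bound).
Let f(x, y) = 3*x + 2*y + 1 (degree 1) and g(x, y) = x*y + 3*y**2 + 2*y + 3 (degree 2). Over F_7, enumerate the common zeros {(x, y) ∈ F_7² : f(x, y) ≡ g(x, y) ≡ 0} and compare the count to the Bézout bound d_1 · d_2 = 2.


Common zeros: {(6, 1)}; count = 1; Bézout bound = 2.

deg(f) = 1, deg(g) = 2, so Bézout bound = 2.
Scan x ∈ F_7. For each x, list the y ∈ F_7 with f(x, y) ≡ 0 and those with g(x, y) ≡ 0 (mod 7); the common zeros in that column are the intersection.
  x = 0: f ≡ 0 at y ∈ {3}; g ≡ 0 at y ∈ ∅; common: ∅.
  x = 1: f ≡ 0 at y ∈ {5}; g ≡ 0 at y ∈ {2, 4}; common: ∅.
  x = 2: f ≡ 0 at y ∈ {0}; g ≡ 0 at y ∈ {3, 5}; common: ∅.
  x = 3: f ≡ 0 at y ∈ {2}; g ≡ 0 at y ∈ ∅; common: ∅.
  x = 4: f ≡ 0 at y ∈ {4}; g ≡ 0 at y ∈ {6}; common: ∅.
  x = 5: f ≡ 0 at y ∈ {6}; g ≡ 0 at y ∈ ∅; common: ∅.
  x = 6: f ≡ 0 at y ∈ {1}; g ≡ 0 at y ∈ {1}; common: {1}.
Collecting: common zeros = {(6, 1)}, so the count is 1.
Comparison with the Bézout bound: 1 ≤ 2 = deg(f)·deg(g), as expected for curves with no common component (the affine F_7-count falls short of the bound because intersections may lie at infinity, over extension fields, or carry multiplicity).


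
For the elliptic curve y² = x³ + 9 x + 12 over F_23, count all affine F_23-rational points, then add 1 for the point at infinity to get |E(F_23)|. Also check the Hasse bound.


Affine points = {(0, 9), (0, 14), (6, 11), (6, 12), (7, 2), (7, 21), (11, 4), (11, 19), (12, 10), (12, 13), (13, 7), (13, 16), (15, 7), (15, 16), (17, 8), (17, 15), (18, 7), (18, 16), (19, 2), (19, 21), (20, 2), (20, 21), (21, 3), (21, 20), (22, 5), (22, 18)}; affine count = 26; |E(F_23)| = 27.

Discriminant check: Δ ∝ 4a³ + 27b² = 4·9³ + 27·12² = 4·729 + 27·144 ≡ 19 (mod 23). Nonzero ⇒ E is nonsingular.
For each x ∈ F_23, compute rhs = x³ + 9·x + 12 mod 23, then count y ∈ F_23 with y² ≡ rhs.
  x = 0: rhs = 12, matching y values: 9, 14 (2 points).
  x = 1: rhs = 22, matching y values: none (0 points).
  x = 2: rhs = 15, matching y values: none (0 points).
  x = 3: rhs = 20, matching y values: none (0 points).
  x = 4: rhs = 20, matching y values: none (0 points).
  x = 5: rhs = 21, matching y values: none (0 points).
  x = 6: rhs = 6, matching y values: 11, 12 (2 points).
  x = 7: rhs = 4, matching y values: 2, 21 (2 points).
  x = 8: rhs = 21, matching y values: none (0 points).
  x = 9: rhs = 17, matching y values: none (0 points).
  x = 10: rhs = 21, matching y values: none (0 points).
  x = 11: rhs = 16, matching y values: 4, 19 (2 points).
  x = 12: rhs = 8, matching y values: 10, 13 (2 points).
  x = 13: rhs = 3, matching y values: 7, 16 (2 points).
  x = 14: rhs = 7, matching y values: none (0 points).
  x = 15: rhs = 3, matching y values: 7, 16 (2 points).
  x = 16: rhs = 20, matching y values: none (0 points).
  x = 17: rhs = 18, matching y values: 8, 15 (2 points).
  x = 18: rhs = 3, matching y values: 7, 16 (2 points).
  x = 19: rhs = 4, matching y values: 2, 21 (2 points).
  x = 20: rhs = 4, matching y values: 2, 21 (2 points).
  x = 21: rhs = 9, matching y values: 3, 20 (2 points).
  x = 22: rhs = 2, matching y values: 5, 18 (2 points).
Total affine count: 26.
Full point count |E(F_23)| = 26 + 1 = 27.
Hasse bound: |27 − (23+1)| = |3| = 3 ≤ 2√23 ≈ 9.5917 ✓.


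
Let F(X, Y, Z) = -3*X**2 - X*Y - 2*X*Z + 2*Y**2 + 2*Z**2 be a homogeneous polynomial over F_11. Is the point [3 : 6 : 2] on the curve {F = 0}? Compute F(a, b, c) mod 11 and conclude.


F(3,6,2) ≡ 1 (mod 11); P is NOT on the curve.

Evaluate F(3, 6, 2) term-by-term (mod 11).
  -3*X**2 ↦ -3·9·1·1 = -27
  -X*Y ↦ -1·3·6·1 = -18
  -2*X*Z ↦ -2·3·1·2 = -12
  2*Y**2 ↦ 2·1·36·1 = 72
  2*Z**2 ↦ 2·1·1·4 = 8
Sum: F(3, 6, 2) = (-27) + (-18) + (-12) + (72) + (8) = 23.
Reducing mod 11: 23 ≡ 1 (mod 11).
Since F(a, b, c) ≡ 1 ≠ 0 (mod 11), P does NOT lie on the curve.


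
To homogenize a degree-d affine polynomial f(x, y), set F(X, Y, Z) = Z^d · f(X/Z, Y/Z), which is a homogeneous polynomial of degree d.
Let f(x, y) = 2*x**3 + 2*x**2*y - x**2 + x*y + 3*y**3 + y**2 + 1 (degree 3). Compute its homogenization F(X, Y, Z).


F(X, Y, Z) = 2*X**3 + 2*X**2*Y - X**2*Z + X*Y*Z + 3*Y**3 + Y**2*Z + Z**3

deg(f) = 3.
Substitute x = X/Z, y = Y/Z into f, then multiply by Z^3.
  monomial 2·x^3·y^0 ↦ 2·X^3·Y^0·Z^0.
  monomial 2·x^2·y^1 ↦ 2·X^2·Y^1·Z^0.
  monomial -1·x^2·y^0 ↦ -1·X^2·Y^0·Z^1.
  monomial 1·x^1·y^1 ↦ 1·X^1·Y^1·Z^1.
  monomial 3·x^0·y^3 ↦ 3·X^0·Y^3·Z^0.
  monomial 1·x^0·y^2 ↦ 1·X^0·Y^2·Z^1.
  monomial 1·x^0·y^0 ↦ 1·X^0·Y^0·Z^3.
Collecting: F(X, Y, Z) = 2*X**3 + 2*X**2*Y - X**2*Z + X*Y*Z + 3*Y**3 + Y**2*Z + Z**3.


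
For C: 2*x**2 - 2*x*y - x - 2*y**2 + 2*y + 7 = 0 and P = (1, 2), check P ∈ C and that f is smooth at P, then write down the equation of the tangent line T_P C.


Tangent line at P: -x - 8*y + 17 = 0.

Step 1: f(1, 2) = 0, so P lies on C.
Step 2: partial derivatives
  f_x(x, y) = 4*x - 2*y - 1, f_y(x, y) = -2*x - 4*y + 2.
  f_x(P) = -1, f_y(P) = -8 (gradient nonzero, so P is smooth).
Step 3: tangent line at P: -1·(x − 1) + -8·(y − 2) = 0.
Expanding: -x - 8*y + 17 = 0.


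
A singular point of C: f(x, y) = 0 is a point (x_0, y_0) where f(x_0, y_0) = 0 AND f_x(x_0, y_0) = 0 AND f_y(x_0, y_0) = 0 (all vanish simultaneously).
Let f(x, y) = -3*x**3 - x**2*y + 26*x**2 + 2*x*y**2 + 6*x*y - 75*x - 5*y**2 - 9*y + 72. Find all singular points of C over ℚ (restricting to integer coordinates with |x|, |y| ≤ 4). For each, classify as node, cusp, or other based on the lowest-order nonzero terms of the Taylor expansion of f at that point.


Singular points: {(3, 0)}; classification: node.

Compute partial derivatives:
  f_x = -9*x**2 - 2*x*y + 52*x + 2*y**2 + 6*y - 75.
  f_y = -x**2 + 4*x*y + 6*x - 10*y - 9.
Scan x_0 ∈ {−4, ..., 4}. For each x_0, f_y(x_0, y) is a polynomial in y; find its integer roots y ∈ {−4, ..., 4}, then test f_x and f at those candidates.
  x = -4: f_y(-4, y) = -26*y - 49; no integer root y with |y| ≤ 4.
  x = -3: f_y(-3, y) = -22*y - 36; no integer root y with |y| ≤ 4.
  x = -2: f_y(-2, y) = -18*y - 25; no integer root y with |y| ≤ 4.
  x = -1: f_y(-1, y) = -14*y - 16; no integer root y with |y| ≤ 4.
  x = 0: f_y(0, y) = -10*y - 9; no integer root y with |y| ≤ 4.
  x = 1: f_y(1, y) = -6*y - 4; no integer root y with |y| ≤ 4.
  x = 2: f_y(2, y) = -2*y - 1; no integer root y with |y| ≤ 4.
  x = 3: f_y(3, y) = 2*y; vanishes at y ∈ {0}. (3, 0): f_x = 0, f = 0 — SINGULAR.
  x = 4: f_y(4, y) = 6*y - 1; no integer root y with |y| ≤ 4.
Only singular point on the grid: (3, 0).
Classify: substitute x = 3 + u, y = 0 + v and expand: f = -3*u**3 - u**2*v - u**2 + 2*u*v**2 + v**2.
No constant or linear terms (consistent with a singular point). Quadratic part: -u**2 + v**2. Cubic part: -3*u**3 - u**2*v + 2*u*v**2.
The quadratic part v**2 - u**2 = (v − u)(v + u) splits into two distinct linear factors, so there are two distinct tangent lines y − 0 = ±(x − 3) — this is a node (ordinary double point).
Classification: node.


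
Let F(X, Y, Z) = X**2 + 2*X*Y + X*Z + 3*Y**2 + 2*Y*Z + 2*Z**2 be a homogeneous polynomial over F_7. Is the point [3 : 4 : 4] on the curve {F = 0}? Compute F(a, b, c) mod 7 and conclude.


F(3,4,4) ≡ 3 (mod 7); P is NOT on the curve.

Evaluate F(3, 4, 4) term-by-term (mod 7).
  X**2 ↦ 1·9·1·1 = 9
  2*X*Y ↦ 2·3·4·1 = 24
  X*Z ↦ 1·3·1·4 = 12
  3*Y**2 ↦ 3·1·16·1 = 48
  2*Y*Z ↦ 2·1·4·4 = 32
  2*Z**2 ↦ 2·1·1·16 = 32
Sum: F(3, 4, 4) = (9) + (24) + (12) + (48) + (32) + (32) = 157.
Reducing mod 7: 157 ≡ 3 (mod 7).
Since F(a, b, c) ≡ 3 ≠ 0 (mod 7), P does NOT lie on the curve.


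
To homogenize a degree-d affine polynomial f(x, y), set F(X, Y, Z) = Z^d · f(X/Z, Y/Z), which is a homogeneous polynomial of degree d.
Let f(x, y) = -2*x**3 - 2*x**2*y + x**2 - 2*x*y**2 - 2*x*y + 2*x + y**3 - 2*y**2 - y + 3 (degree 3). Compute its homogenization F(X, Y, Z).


F(X, Y, Z) = -2*X**3 - 2*X**2*Y + X**2*Z - 2*X*Y**2 - 2*X*Y*Z + 2*X*Z**2 + Y**3 - 2*Y**2*Z - Y*Z**2 + 3*Z**3

deg(f) = 3.
Substitute x = X/Z, y = Y/Z into f, then multiply by Z^3.
  monomial -2·x^3·y^0 ↦ -2·X^3·Y^0·Z^0.
  monomial -2·x^2·y^1 ↦ -2·X^2·Y^1·Z^0.
  monomial 1·x^2·y^0 ↦ 1·X^2·Y^0·Z^1.
  monomial -2·x^1·y^2 ↦ -2·X^1·Y^2·Z^0.
  monomial -2·x^1·y^1 ↦ -2·X^1·Y^1·Z^1.
  monomial 2·x^1·y^0 ↦ 2·X^1·Y^0·Z^2.
  monomial 1·x^0·y^3 ↦ 1·X^0·Y^3·Z^0.
  monomial -2·x^0·y^2 ↦ -2·X^0·Y^2·Z^1.
  monomial -1·x^0·y^1 ↦ -1·X^0·Y^1·Z^2.
  monomial 3·x^0·y^0 ↦ 3·X^0·Y^0·Z^3.
Collecting: F(X, Y, Z) = -2*X**3 - 2*X**2*Y + X**2*Z - 2*X*Y**2 - 2*X*Y*Z + 2*X*Z**2 + Y**3 - 2*Y**2*Z - Y*Z**2 + 3*Z**3.
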